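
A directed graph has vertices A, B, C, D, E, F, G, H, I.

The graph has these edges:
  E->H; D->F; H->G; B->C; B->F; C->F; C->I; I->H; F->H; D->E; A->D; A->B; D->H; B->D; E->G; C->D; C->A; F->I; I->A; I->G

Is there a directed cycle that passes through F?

Yes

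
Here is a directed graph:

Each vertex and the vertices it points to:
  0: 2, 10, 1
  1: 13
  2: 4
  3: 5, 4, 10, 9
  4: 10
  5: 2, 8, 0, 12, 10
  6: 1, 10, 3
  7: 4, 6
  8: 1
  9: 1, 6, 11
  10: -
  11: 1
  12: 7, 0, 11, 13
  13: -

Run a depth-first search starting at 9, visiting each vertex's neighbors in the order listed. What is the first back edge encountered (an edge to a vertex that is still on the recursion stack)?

DFS from 9 (visiting each vertex's neighbors in the order listed); mark gray on enter, black on exit:
9 gray
  1 gray
    13 gray
    13 black
  1 black
  6 gray
    6→1: 1 black — skip
    10 gray
    10 black
    3 gray
      5 gray
        2 gray
          4 gray
            4→10: 10 black — skip
          4 black
        2 black
        8 gray
          8→1: 1 black — skip
        8 black
        0 gray
          0→2: 2 black — skip
          0→10: 10 black — skip
          0→1: 1 black — skip
        0 black
        12 gray
          7 gray
            7→4: 4 black — skip
            7→6: 6 is gray → back edge
First back edge: 7 → 6.

7->6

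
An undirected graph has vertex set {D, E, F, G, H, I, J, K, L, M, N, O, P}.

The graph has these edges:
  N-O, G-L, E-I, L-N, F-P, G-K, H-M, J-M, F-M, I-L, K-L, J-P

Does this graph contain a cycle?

DFS, tracking each vertex's parent; an edge to a visited non-parent vertex closes a cycle.
Start from G:
visit G (parent –)
  visit L (parent G)
    visit I (parent L)
      I–L: parent, skip
      visit E (parent I)
        E–I: parent, skip
    L–G: parent, skip
    visit K (parent L)
      K–L: parent, skip
      K–G: G visited and ≠ parent → cycle
Cycle: G – L – K – G.

Yes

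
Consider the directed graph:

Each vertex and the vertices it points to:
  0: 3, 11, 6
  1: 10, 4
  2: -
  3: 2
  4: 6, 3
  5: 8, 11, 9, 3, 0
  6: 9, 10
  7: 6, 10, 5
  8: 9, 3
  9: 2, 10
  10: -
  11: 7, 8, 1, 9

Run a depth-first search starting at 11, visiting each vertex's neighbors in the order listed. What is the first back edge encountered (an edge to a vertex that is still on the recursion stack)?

5→11

DFS from 11 (visiting each vertex's neighbors in the order listed); mark gray on enter, black on exit:
11 gray
  7 gray
    6 gray
      9 gray
        2 gray
        2 black
        10 gray
        10 black
      9 black
      6→10: 10 black — skip
    6 black
    7→10: 10 black — skip
    5 gray
      8 gray
        8→9: 9 black — skip
        3 gray
          3→2: 2 black — skip
        3 black
      8 black
      5→11: 11 is gray → back edge
First back edge: 5 → 11.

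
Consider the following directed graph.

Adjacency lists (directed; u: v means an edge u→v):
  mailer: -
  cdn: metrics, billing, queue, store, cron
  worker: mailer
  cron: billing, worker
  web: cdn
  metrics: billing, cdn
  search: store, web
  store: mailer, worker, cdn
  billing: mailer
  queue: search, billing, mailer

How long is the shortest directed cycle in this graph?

For each vertex v, BFS finds the shortest path from v back to v.
The shortest such closed walk is store → cdn → store, length 2.

2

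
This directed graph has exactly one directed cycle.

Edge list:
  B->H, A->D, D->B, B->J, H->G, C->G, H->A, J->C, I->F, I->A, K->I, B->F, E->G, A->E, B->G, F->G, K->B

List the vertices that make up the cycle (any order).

DFS with gray/black marking from A:
A gray
  D gray
    B gray
      J gray
        C gray
          G gray
          G black
        C black
      J black
      F gray
        F→G: G black — skip
      F black
      B→G: G black — skip
      H gray
        H→G: G black — skip
        H→A: A is gray → back edge
Back edge closes the cycle A → D → B → H → A; its vertices are {A, B, D, H}.

A, B, D, H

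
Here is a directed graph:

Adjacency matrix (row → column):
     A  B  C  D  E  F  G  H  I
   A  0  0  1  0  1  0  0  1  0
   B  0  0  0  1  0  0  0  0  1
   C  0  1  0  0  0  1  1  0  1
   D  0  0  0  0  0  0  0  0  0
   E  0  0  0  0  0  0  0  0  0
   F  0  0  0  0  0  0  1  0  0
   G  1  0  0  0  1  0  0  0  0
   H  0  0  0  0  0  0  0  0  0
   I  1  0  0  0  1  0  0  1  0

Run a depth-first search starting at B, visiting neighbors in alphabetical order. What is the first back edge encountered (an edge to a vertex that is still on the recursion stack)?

C->B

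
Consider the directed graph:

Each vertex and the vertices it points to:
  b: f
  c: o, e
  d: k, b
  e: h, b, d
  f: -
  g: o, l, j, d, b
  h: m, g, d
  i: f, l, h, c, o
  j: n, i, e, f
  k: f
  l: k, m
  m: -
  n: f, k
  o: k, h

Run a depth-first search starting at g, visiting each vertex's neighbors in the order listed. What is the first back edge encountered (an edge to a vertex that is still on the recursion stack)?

DFS from g (visiting each vertex's neighbors in the order listed); mark gray on enter, black on exit:
g gray
  o gray
    k gray
      f gray
      f black
    k black
    h gray
      m gray
      m black
      h→g: g is gray → back edge
First back edge: h → g.

h→g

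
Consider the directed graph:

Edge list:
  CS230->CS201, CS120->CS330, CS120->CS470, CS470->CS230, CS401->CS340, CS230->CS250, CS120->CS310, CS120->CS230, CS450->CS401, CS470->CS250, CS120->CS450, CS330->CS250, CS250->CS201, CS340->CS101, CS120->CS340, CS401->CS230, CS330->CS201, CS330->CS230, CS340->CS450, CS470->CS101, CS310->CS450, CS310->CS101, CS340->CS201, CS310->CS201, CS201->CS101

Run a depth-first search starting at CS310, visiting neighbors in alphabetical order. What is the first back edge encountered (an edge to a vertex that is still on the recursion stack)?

CS340->CS450

DFS from CS310 (visiting neighbors in alphabetical order); mark gray on enter, black on exit:
CS310 gray
  CS101 gray
  CS101 black
  CS201 gray
    CS201→CS101: CS101 black — skip
  CS201 black
  CS450 gray
    CS401 gray
      CS230 gray
        CS230→CS201: CS201 black — skip
        CS250 gray
          CS250→CS201: CS201 black — skip
        CS250 black
      CS230 black
      CS340 gray
        CS340→CS101: CS101 black — skip
        CS340→CS201: CS201 black — skip
        CS340→CS450: CS450 is gray → back edge
First back edge: CS340 → CS450.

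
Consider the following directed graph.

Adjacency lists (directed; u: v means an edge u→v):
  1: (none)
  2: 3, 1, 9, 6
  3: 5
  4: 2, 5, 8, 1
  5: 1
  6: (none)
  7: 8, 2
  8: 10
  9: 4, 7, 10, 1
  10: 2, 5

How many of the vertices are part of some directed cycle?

A vertex is on a directed cycle iff it belongs to a strongly connected component of size ≥ 2 (or has a self-loop).
The vertices on cycles are {2, 4, 7, 8, 9, 10} — 6 in total.

6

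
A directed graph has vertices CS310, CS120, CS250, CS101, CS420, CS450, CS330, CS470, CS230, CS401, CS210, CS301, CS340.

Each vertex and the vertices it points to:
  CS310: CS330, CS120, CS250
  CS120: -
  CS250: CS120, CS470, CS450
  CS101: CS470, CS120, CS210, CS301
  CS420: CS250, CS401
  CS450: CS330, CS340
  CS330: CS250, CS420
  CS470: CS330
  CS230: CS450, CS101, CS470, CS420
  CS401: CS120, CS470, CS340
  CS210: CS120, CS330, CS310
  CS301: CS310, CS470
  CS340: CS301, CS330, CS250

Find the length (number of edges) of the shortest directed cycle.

For each vertex v, BFS finds the shortest path from v back to v.
The shortest such closed walk is CS450 → CS330 → CS250 → CS450, length 3.

3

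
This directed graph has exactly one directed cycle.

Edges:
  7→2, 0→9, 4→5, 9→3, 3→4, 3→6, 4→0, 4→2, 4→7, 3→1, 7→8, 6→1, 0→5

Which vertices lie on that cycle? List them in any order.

0, 3, 4, 9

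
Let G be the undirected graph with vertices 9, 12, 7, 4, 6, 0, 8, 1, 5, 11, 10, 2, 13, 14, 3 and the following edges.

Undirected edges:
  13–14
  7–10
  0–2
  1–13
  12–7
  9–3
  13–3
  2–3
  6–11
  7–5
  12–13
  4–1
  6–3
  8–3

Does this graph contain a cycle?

DFS, tracking each vertex's parent; an edge to a visited non-parent vertex closes a cycle.
Start from 1:
visit 1 (parent –)
  visit 4 (parent 1)
    4–1: parent, skip
  visit 13 (parent 1)
    visit 14 (parent 13)
      14–13: parent, skip
    visit 12 (parent 13)
      12–13: parent, skip
      visit 7 (parent 12)
        visit 10 (parent 7)
          10–7: parent, skip
        7–12: parent, skip
        visit 5 (parent 7)
          5–7: parent, skip
    13–1: parent, skip
    visit 3 (parent 13)
      3–13: parent, skip
      visit 9 (parent 3)
        9–3: parent, skip
      visit 6 (parent 3)
        visit 11 (parent 6)
          11–6: parent, skip
        6–3: parent, skip
      visit 2 (parent 3)
        2–3: parent, skip
        visit 0 (parent 2)
          0–2: parent, skip
      visit 8 (parent 3)
        8–3: parent, skip
No non-parent visited neighbor found — the graph is a forest.

No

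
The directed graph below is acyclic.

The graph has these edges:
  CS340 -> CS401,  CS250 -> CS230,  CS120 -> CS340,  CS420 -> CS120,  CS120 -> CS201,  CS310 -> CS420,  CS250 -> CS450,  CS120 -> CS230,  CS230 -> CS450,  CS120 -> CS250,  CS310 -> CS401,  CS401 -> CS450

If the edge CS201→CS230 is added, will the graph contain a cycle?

No

Adding CS201→CS230 creates a cycle iff CS230 can already reach CS201.
Explore from CS230: no path reaches CS201. The graph stays acyclic.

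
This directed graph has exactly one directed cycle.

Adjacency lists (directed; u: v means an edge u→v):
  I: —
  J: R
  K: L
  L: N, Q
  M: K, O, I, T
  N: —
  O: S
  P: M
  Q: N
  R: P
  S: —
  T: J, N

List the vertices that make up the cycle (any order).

DFS with gray/black marking from P:
P gray
  M gray
    K gray
      L gray
        N gray
        N black
        Q gray
          Q→N: N black — skip
        Q black
      L black
    K black
    O gray
      S gray
      S black
    O black
    I gray
    I black
    T gray
      J gray
        R gray
          R→P: P is gray → back edge
Back edge closes the cycle P → M → T → J → R → P; its vertices are {J, M, P, R, T}.

J, M, P, R, T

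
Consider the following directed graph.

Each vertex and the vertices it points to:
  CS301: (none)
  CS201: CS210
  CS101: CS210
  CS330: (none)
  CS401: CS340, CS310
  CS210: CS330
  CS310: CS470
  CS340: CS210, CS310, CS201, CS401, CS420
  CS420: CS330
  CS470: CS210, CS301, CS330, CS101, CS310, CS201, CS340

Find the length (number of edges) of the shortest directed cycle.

2

For each vertex v, BFS finds the shortest path from v back to v.
The shortest such closed walk is CS470 → CS310 → CS470, length 2.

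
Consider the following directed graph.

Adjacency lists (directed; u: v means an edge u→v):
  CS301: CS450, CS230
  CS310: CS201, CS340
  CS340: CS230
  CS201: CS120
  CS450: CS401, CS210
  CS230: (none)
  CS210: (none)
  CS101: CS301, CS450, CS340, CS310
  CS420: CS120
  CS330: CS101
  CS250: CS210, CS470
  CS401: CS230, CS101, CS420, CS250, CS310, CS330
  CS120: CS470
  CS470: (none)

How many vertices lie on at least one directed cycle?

5

A vertex is on a directed cycle iff it belongs to a strongly connected component of size ≥ 2 (or has a self-loop).
The vertices on cycles are {CS101, CS301, CS330, CS401, CS450} — 5 in total.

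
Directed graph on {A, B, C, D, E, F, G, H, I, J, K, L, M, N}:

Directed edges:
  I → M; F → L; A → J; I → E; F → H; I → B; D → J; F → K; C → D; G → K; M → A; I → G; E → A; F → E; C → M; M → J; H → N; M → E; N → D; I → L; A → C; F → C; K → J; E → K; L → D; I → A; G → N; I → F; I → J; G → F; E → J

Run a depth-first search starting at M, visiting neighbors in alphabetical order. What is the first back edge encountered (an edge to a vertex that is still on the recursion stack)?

DFS from M (visiting neighbors in alphabetical order); mark gray on enter, black on exit:
M gray
  A gray
    C gray
      D gray
        J gray
        J black
      D black
      C→M: M is gray → back edge
First back edge: C → M.

C→M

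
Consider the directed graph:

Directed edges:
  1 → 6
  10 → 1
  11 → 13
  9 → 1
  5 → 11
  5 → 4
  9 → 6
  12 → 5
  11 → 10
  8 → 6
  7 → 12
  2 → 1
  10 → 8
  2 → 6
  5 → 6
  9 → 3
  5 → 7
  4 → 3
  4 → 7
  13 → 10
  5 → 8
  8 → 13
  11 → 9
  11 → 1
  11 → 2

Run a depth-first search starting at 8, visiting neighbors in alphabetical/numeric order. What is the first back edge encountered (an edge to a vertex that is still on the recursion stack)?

DFS from 8 (visiting neighbors in alphabetical/numeric order); mark gray on enter, black on exit:
8 gray
  6 gray
  6 black
  13 gray
    10 gray
      1 gray
        1→6: 6 black — skip
      1 black
      10→8: 8 is gray → back edge
First back edge: 10 → 8.

10->8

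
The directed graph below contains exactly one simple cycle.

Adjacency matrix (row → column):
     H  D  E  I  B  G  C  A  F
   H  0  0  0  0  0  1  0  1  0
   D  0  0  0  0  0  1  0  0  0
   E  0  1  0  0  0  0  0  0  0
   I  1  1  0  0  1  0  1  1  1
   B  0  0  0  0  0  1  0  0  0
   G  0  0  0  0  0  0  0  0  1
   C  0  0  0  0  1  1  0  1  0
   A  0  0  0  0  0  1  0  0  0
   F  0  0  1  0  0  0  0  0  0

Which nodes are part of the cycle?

D, E, F, G

DFS with gray/black marking from F:
F gray
  E gray
    D gray
      G gray
        G→F: F is gray → back edge
Back edge closes the cycle F → E → D → G → F; its vertices are {D, E, F, G}.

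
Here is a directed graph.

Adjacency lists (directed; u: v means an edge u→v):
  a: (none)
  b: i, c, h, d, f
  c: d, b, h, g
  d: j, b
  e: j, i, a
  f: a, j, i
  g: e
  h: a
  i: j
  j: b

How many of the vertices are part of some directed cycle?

A vertex is on a directed cycle iff it belongs to a strongly connected component of size ≥ 2 (or has a self-loop).
The vertices on cycles are {b, c, d, e, f, g, i, j} — 8 in total.

8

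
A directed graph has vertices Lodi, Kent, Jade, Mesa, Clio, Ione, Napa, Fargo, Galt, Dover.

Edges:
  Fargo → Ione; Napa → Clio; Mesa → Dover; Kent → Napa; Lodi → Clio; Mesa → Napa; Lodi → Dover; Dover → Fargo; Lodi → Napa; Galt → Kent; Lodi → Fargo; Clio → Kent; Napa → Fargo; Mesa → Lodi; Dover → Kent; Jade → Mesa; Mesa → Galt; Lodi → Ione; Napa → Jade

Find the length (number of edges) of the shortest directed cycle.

3

For each vertex v, BFS finds the shortest path from v back to v.
The shortest such closed walk is Jade → Mesa → Napa → Jade, length 3.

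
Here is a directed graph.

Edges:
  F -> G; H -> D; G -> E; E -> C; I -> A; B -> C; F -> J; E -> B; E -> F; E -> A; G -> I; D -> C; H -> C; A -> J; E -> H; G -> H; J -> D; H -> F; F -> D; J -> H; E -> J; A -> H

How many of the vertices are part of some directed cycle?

7

A vertex is on a directed cycle iff it belongs to a strongly connected component of size ≥ 2 (or has a self-loop).
The vertices on cycles are {A, E, F, G, H, I, J} — 7 in total.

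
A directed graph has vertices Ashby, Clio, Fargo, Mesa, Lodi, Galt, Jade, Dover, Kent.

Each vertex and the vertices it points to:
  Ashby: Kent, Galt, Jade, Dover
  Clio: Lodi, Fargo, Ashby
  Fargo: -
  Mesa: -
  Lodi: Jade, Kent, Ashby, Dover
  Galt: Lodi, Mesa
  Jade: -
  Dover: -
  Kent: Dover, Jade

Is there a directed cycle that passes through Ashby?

Ashby is on a cycle iff Ashby can reach itself via ≥1 edge.
Ashby → Galt → Lodi → Ashby — yes.

Yes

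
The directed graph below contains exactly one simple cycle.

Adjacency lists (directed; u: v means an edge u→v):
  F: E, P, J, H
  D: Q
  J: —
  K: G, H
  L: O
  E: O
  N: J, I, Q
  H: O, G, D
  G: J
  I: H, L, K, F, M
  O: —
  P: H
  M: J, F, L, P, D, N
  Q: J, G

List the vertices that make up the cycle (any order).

I, M, N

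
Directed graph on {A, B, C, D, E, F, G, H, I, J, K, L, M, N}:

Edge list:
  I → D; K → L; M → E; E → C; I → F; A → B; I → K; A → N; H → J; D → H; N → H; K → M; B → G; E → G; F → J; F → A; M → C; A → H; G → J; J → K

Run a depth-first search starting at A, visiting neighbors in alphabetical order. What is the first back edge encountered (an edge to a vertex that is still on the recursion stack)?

E->G

DFS from A (visiting neighbors in alphabetical order); mark gray on enter, black on exit:
A gray
  B gray
    G gray
      J gray
        K gray
          L gray
          L black
          M gray
            C gray
            C black
            E gray
              E→C: C black — skip
              E→G: G is gray → back edge
First back edge: E → G.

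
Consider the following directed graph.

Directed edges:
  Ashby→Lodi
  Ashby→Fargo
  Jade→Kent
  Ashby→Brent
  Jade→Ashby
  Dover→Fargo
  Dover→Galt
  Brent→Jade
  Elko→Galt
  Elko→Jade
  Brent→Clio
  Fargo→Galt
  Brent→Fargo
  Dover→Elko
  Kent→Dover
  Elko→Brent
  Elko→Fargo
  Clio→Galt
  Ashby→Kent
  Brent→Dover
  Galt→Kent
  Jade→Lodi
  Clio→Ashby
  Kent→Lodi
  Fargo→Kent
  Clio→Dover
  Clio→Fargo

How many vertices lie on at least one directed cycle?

A vertex is on a directed cycle iff it belongs to a strongly connected component of size ≥ 2 (or has a self-loop).
The vertices on cycles are {Clio, Elko, Galt, Jade, Kent, Ashby, Brent, Dover, Fargo} — 9 in total.

9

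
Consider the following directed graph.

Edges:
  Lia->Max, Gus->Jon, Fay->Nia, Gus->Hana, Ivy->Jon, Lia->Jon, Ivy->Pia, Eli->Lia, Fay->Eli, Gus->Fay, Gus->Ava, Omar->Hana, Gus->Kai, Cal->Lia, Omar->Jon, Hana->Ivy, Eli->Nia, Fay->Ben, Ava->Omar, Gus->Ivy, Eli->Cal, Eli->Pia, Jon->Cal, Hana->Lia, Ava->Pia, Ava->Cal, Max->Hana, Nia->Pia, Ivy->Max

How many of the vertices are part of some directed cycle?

6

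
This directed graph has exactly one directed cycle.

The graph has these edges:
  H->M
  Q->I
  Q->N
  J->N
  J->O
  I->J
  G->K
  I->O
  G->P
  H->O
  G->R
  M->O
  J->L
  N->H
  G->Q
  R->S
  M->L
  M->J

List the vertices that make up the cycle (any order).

H, J, M, N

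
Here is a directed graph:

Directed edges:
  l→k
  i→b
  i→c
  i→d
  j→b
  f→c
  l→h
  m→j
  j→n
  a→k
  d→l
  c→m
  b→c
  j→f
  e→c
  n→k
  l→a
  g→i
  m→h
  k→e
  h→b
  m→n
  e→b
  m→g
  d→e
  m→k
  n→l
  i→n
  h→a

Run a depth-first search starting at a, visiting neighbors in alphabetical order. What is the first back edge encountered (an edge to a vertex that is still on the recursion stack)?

i->b

DFS from a (visiting neighbors in alphabetical order); mark gray on enter, black on exit:
a gray
  k gray
    e gray
      b gray
        c gray
          m gray
            g gray
              i gray
                i→b: b is gray → back edge
First back edge: i → b.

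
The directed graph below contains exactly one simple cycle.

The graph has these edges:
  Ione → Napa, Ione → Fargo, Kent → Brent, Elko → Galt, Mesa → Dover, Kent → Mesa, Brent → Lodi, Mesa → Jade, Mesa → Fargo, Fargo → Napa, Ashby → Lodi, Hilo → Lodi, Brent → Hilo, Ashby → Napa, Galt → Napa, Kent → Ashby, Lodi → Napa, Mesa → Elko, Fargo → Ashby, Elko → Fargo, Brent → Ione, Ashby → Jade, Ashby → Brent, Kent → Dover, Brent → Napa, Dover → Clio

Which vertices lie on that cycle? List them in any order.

Ione, Ashby, Brent, Fargo

DFS with gray/black marking from Ashby:
Ashby gray
  Napa gray
  Napa black
  Lodi gray
    Lodi→Napa: Napa black — skip
  Lodi black
  Brent gray
    Ione gray
      Fargo gray
        Fargo→Napa: Napa black — skip
        Fargo→Ashby: Ashby is gray → back edge
Back edge closes the cycle Ashby → Brent → Ione → Fargo → Ashby; its vertices are {Ione, Ashby, Brent, Fargo}.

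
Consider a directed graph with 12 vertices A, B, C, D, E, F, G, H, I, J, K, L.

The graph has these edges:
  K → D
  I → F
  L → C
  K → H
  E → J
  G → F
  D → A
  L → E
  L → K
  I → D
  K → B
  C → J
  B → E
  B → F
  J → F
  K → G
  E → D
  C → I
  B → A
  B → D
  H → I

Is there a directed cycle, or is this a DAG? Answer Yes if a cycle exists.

No

DFS with white/gray/black marking, starting from E:
E gray
  J gray
    F gray
    F black
  J black
  D gray
    A gray
    A black
  D black
E black
B gray
  B→F: F black — skip
  B→D: D black — skip
  B→E: E black — skip
  B→A: A black — skip
B black
C gray
  C→J: J black — skip
  I gray
    I→F: F black — skip
    I→D: D black — skip
  I black
C black
G gray
  G→F: F black — skip
G black
H gray
  H→I: I black — skip
H black
K gray
  K→H: H black — skip
  K→B: B black — skip
  K→D: D black — skip
  K→G: G black — skip
K black
L gray
  L→C: C black — skip
  L→K: K black — skip
  L→E: E black — skip
L black
Every edge goes to a white or black vertex — no back edge, so the graph is acyclic.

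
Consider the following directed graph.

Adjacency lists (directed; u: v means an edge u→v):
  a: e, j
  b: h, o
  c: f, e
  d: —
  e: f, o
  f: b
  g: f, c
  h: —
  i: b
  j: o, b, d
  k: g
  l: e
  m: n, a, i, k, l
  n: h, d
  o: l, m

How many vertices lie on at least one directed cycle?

12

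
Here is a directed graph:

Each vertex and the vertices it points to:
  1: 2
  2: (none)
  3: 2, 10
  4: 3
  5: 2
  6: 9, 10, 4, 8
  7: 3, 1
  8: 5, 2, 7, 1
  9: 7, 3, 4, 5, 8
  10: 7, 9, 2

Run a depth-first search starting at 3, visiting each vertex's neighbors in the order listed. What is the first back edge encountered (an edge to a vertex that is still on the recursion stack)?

DFS from 3 (visiting each vertex's neighbors in the order listed); mark gray on enter, black on exit:
3 gray
  2 gray
  2 black
  10 gray
    7 gray
      7→3: 3 is gray → back edge
First back edge: 7 → 3.

7→3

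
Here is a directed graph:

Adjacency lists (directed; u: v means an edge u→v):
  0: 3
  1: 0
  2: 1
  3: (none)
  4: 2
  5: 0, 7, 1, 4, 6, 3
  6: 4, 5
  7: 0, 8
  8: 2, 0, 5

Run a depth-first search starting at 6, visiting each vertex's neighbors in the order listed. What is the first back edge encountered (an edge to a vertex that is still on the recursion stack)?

DFS from 6 (visiting each vertex's neighbors in the order listed); mark gray on enter, black on exit:
6 gray
  4 gray
    2 gray
      1 gray
        0 gray
          3 gray
          3 black
        0 black
      1 black
    2 black
  4 black
  5 gray
    5→0: 0 black — skip
    7 gray
      7→0: 0 black — skip
      8 gray
        8→2: 2 black — skip
        8→0: 0 black — skip
        8→5: 5 is gray → back edge
First back edge: 8 → 5.

8→5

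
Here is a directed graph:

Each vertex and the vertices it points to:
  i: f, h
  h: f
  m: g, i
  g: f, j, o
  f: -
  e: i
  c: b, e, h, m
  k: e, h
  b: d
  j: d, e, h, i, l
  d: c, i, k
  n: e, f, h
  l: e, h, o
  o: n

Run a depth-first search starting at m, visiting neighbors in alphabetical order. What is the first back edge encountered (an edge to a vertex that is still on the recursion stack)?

DFS from m (visiting neighbors in alphabetical order); mark gray on enter, black on exit:
m gray
  g gray
    f gray
    f black
    j gray
      d gray
        c gray
          b gray
            b→d: d is gray → back edge
First back edge: b → d.

b→d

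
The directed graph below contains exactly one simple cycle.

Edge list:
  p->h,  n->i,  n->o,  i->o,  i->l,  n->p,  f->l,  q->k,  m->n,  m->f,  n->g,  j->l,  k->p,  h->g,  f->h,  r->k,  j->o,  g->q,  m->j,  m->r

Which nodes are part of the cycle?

DFS with gray/black marking from g:
g gray
  q gray
    k gray
      p gray
        h gray
          h→g: g is gray → back edge
Back edge closes the cycle g → q → k → p → h → g; its vertices are {g, h, k, p, q}.

g, h, k, p, q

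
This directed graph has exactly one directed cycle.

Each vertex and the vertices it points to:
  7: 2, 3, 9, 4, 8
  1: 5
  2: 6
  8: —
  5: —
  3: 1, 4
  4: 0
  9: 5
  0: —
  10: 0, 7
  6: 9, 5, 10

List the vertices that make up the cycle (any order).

2, 6, 7, 10

DFS with gray/black marking from 7:
7 gray
  2 gray
    6 gray
      9 gray
        5 gray
        5 black
      9 black
      6→5: 5 black — skip
      10 gray
        0 gray
        0 black
        10→7: 7 is gray → back edge
Back edge closes the cycle 7 → 2 → 6 → 10 → 7; its vertices are {2, 6, 7, 10}.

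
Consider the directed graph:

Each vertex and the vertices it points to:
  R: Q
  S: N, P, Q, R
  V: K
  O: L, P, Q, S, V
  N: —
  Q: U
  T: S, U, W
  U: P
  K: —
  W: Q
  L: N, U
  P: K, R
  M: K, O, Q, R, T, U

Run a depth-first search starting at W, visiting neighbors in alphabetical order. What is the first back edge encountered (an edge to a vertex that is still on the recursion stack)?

R→Q

DFS from W (visiting neighbors in alphabetical order); mark gray on enter, black on exit:
W gray
  Q gray
    U gray
      P gray
        K gray
        K black
        R gray
          R→Q: Q is gray → back edge
First back edge: R → Q.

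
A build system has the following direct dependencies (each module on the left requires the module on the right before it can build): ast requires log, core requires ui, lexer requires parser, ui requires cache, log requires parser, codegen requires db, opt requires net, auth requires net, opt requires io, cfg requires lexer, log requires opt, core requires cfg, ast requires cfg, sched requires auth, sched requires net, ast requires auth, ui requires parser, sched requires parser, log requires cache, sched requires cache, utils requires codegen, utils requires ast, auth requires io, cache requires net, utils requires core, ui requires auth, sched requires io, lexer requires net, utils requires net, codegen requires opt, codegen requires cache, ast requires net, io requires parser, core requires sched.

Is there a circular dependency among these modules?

No

DFS with white/gray/black marking, starting from parser:
parser gray
parser black
sched gray
  io gray
    io→parser: parser black — skip
  io black
  cache gray
    net gray
    net black
  cache black
  sched→net: net black — skip
  auth gray
    auth→io: io black — skip
    auth→net: net black — skip
  auth black
  sched→parser: parser black — skip
sched black
opt gray
  opt→net: net black — skip
  opt→io: io black — skip
opt black
ast gray
  log gray
    log→cache: cache black — skip
    log→parser: parser black — skip
    log→opt: opt black — skip
  log black
  cfg gray
    lexer gray
      lexer→net: net black — skip
      lexer→parser: parser black — skip
    lexer black
  cfg black
  ast→net: net black — skip
  ast→auth: auth black — skip
ast black
utils gray
  codegen gray
    db gray
    db black
    codegen→cache: cache black — skip
    codegen→opt: opt black — skip
  codegen black
  utils→net: net black — skip
  utils→ast: ast black — skip
  core gray
    core→sched: sched black — skip
    ui gray
      ui→auth: auth black — skip
      ui→parser: parser black — skip
      ui→cache: cache black — skip
    ui black
    core→cfg: cfg black — skip
  core black
utils black
Every edge goes to a white or black vertex — no back edge, so the graph is acyclic.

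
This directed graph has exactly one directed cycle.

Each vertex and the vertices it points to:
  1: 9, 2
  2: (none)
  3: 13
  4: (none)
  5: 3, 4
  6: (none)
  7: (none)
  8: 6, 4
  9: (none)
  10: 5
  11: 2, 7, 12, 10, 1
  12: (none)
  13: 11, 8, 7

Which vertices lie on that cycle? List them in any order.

DFS with gray/black marking from 13:
13 gray
  11 gray
    2 gray
    2 black
    7 gray
    7 black
    12 gray
    12 black
    10 gray
      5 gray
        3 gray
          3→13: 13 is gray → back edge
Back edge closes the cycle 13 → 11 → 10 → 5 → 3 → 13; its vertices are {3, 5, 10, 11, 13}.

3, 5, 10, 11, 13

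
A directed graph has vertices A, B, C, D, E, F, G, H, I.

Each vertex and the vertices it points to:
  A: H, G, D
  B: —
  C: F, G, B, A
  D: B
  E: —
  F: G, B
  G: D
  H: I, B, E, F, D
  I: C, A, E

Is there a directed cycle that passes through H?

H is on a cycle iff H can reach itself via ≥1 edge.
H → I → A → H — yes.

Yes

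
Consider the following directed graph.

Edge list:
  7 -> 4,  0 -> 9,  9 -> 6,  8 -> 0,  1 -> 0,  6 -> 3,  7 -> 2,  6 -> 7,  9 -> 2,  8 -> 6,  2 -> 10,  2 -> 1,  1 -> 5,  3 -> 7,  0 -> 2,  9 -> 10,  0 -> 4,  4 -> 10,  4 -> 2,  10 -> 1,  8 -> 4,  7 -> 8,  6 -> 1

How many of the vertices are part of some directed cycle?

A vertex is on a directed cycle iff it belongs to a strongly connected component of size ≥ 2 (or has a self-loop).
The vertices on cycles are {0, 1, 2, 3, 4, 6, 7, 8, 9, 10} — 10 in total.

10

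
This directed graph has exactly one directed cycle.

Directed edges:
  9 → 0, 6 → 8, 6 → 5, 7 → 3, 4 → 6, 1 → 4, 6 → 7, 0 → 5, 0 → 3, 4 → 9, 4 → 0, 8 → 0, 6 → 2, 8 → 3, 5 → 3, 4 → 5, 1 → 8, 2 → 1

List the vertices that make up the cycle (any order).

1, 2, 4, 6

DFS with gray/black marking from 1:
1 gray
  8 gray
    0 gray
      5 gray
        3 gray
        3 black
      5 black
      0→3: 3 black — skip
    0 black
    8→3: 3 black — skip
  8 black
  4 gray
    9 gray
      9→0: 0 black — skip
    9 black
    6 gray
      7 gray
        7→3: 3 black — skip
      7 black
      6→8: 8 black — skip
      6→5: 5 black — skip
      2 gray
        2→1: 1 is gray → back edge
Back edge closes the cycle 1 → 4 → 6 → 2 → 1; its vertices are {1, 2, 4, 6}.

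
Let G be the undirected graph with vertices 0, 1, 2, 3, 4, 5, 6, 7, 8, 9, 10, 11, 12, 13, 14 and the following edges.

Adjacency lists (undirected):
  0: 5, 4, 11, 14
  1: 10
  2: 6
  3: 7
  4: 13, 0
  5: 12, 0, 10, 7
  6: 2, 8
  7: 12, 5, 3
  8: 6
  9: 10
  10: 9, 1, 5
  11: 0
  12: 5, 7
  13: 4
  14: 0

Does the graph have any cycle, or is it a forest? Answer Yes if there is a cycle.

DFS, tracking each vertex's parent; an edge to a visited non-parent vertex closes a cycle.
Start from 2:
visit 2 (parent –)
  visit 6 (parent 2)
    6–2: parent, skip
    visit 8 (parent 6)
      8–6: parent, skip
visit 0 (parent –)
  visit 5 (parent 0)
    visit 12 (parent 5)
      12–5: parent, skip
      visit 7 (parent 12)
        7–12: parent, skip
        7–5: 5 visited and ≠ parent → cycle
Cycle: 5 – 12 – 7 – 5.

Yes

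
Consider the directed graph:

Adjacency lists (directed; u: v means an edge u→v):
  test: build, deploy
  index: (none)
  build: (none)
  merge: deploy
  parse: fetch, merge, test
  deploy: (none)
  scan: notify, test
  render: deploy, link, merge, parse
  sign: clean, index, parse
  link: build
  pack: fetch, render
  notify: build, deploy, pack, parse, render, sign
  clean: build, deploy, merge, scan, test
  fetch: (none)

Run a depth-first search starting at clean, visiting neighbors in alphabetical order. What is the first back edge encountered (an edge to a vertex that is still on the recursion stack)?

sign→clean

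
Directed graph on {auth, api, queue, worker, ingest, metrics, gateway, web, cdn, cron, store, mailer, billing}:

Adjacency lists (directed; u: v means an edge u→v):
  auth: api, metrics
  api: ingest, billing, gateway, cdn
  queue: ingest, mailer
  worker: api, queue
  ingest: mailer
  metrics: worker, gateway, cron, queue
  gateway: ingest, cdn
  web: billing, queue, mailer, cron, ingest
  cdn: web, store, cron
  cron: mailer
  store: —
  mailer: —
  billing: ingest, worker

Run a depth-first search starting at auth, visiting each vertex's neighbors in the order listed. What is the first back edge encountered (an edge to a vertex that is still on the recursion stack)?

DFS from auth (visiting each vertex's neighbors in the order listed); mark gray on enter, black on exit:
auth gray
  api gray
    ingest gray
      mailer gray
      mailer black
    ingest black
    billing gray
      billing→ingest: ingest black — skip
      worker gray
        worker→api: api is gray → back edge
First back edge: worker → api.

worker->api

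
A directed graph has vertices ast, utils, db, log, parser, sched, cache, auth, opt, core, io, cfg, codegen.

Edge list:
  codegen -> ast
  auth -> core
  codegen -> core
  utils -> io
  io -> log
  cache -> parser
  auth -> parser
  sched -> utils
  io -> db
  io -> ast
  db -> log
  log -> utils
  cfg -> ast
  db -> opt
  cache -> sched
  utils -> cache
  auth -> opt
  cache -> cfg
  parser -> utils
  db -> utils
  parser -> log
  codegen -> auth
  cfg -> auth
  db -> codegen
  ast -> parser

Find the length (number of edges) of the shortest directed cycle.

3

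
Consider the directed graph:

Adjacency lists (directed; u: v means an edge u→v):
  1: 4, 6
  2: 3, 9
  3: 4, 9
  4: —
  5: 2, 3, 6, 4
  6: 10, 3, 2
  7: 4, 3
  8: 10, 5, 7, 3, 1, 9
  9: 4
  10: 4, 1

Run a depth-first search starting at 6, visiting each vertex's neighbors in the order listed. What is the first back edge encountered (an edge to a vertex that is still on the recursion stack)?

DFS from 6 (visiting each vertex's neighbors in the order listed); mark gray on enter, black on exit:
6 gray
  10 gray
    4 gray
    4 black
    1 gray
      1→4: 4 black — skip
      1→6: 6 is gray → back edge
First back edge: 1 → 6.

1→6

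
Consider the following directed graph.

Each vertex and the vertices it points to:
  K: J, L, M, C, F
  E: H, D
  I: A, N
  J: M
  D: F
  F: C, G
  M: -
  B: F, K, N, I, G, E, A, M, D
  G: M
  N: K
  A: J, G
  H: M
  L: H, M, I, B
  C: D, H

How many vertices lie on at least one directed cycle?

8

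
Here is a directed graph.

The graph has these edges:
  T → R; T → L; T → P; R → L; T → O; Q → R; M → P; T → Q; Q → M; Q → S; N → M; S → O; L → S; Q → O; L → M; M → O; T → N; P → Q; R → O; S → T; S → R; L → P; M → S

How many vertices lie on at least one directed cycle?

8

A vertex is on a directed cycle iff it belongs to a strongly connected component of size ≥ 2 (or has a self-loop).
The vertices on cycles are {L, M, N, P, Q, R, S, T} — 8 in total.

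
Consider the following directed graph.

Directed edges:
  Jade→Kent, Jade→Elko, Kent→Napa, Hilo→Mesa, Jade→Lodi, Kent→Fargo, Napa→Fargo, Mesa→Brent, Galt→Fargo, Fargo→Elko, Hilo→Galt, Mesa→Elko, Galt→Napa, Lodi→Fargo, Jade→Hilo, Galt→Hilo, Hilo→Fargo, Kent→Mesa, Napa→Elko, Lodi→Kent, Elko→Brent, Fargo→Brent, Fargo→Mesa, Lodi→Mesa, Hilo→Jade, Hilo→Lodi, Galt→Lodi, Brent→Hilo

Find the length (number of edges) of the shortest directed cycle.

For each vertex v, BFS finds the shortest path from v back to v.
The shortest such closed walk is Jade → Hilo → Jade, length 2.

2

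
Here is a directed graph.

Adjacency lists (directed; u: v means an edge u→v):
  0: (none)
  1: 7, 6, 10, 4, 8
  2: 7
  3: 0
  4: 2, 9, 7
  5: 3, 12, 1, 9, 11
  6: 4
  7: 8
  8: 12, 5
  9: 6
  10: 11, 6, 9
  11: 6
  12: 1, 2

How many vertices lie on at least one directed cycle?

11

A vertex is on a directed cycle iff it belongs to a strongly connected component of size ≥ 2 (or has a self-loop).
The vertices on cycles are {1, 2, 4, 5, 6, 7, 8, 9, 10, 11, 12} — 11 in total.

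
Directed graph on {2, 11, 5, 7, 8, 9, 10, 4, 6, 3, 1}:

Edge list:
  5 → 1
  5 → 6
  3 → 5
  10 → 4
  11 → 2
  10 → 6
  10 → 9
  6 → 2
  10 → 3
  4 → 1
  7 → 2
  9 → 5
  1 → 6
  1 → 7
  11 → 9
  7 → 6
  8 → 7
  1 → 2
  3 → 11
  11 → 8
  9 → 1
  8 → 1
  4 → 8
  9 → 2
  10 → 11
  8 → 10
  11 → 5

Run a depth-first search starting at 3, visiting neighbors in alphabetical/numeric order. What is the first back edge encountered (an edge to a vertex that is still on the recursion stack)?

10→3

DFS from 3 (visiting neighbors in alphabetical/numeric order); mark gray on enter, black on exit:
3 gray
  5 gray
    1 gray
      2 gray
      2 black
      6 gray
        6→2: 2 black — skip
      6 black
      7 gray
        7→2: 2 black — skip
        7→6: 6 black — skip
      7 black
    1 black
    5→6: 6 black — skip
  5 black
  11 gray
    11→2: 2 black — skip
    11→5: 5 black — skip
    8 gray
      8→1: 1 black — skip
      8→7: 7 black — skip
      10 gray
        10→3: 3 is gray → back edge
First back edge: 10 → 3.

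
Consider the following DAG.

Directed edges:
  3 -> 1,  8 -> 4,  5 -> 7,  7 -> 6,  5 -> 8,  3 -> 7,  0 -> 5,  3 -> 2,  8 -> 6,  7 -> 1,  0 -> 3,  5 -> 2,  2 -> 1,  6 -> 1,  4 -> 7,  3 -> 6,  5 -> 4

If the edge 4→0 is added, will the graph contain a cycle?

Yes

Adding 4→0 creates a cycle iff 0 can already reach 4.
Path from 0: 0 → 5 → 4.
So 0 → … → 4 → 0 is a cycle.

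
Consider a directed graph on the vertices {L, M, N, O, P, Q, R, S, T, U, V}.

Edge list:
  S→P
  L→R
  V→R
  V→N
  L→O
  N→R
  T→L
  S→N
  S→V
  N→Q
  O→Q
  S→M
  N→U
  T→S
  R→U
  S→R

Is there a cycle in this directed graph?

No

DFS with white/gray/black marking, starting from U:
U gray
U black
L gray
  R gray
    R→U: U black — skip
  R black
  O gray
    Q gray
    Q black
  O black
L black
M gray
M black
N gray
  N→Q: Q black — skip
  N→R: R black — skip
  N→U: U black — skip
N black
P gray
P black
S gray
  S→N: N black — skip
  V gray
    V→R: R black — skip
    V→N: N black — skip
  V black
  S→R: R black — skip
  S→M: M black — skip
  S→P: P black — skip
S black
T gray
  T→S: S black — skip
  T→L: L black — skip
T black
Every edge goes to a white or black vertex — no back edge, so the graph is acyclic.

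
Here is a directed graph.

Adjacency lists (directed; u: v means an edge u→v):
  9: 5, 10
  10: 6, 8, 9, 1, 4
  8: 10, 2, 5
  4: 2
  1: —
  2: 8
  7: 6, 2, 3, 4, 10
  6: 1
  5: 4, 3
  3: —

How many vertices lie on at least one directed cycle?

A vertex is on a directed cycle iff it belongs to a strongly connected component of size ≥ 2 (or has a self-loop).
The vertices on cycles are {2, 4, 5, 8, 9, 10} — 6 in total.

6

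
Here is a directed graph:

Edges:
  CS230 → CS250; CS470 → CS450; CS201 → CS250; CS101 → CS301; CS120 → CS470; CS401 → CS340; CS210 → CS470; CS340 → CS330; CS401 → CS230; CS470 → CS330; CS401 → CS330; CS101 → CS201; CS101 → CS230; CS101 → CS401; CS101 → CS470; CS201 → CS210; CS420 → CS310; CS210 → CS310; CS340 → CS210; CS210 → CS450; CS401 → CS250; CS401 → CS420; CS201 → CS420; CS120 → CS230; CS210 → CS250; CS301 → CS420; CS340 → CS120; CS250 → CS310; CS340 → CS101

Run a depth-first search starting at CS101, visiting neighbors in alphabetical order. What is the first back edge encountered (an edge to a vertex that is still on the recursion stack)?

CS340→CS101

DFS from CS101 (visiting neighbors in alphabetical order); mark gray on enter, black on exit:
CS101 gray
  CS201 gray
    CS210 gray
      CS250 gray
        CS310 gray
        CS310 black
      CS250 black
      CS210→CS310: CS310 black — skip
      CS450 gray
      CS450 black
      CS470 gray
        CS330 gray
        CS330 black
        CS470→CS450: CS450 black — skip
      CS470 black
    CS210 black
    CS201→CS250: CS250 black — skip
    CS420 gray
      CS420→CS310: CS310 black — skip
    CS420 black
  CS201 black
  CS230 gray
    CS230→CS250: CS250 black — skip
  CS230 black
  CS301 gray
    CS301→CS420: CS420 black — skip
  CS301 black
  CS401 gray
    CS401→CS230: CS230 black — skip
    CS401→CS250: CS250 black — skip
    CS401→CS330: CS330 black — skip
    CS340 gray
      CS340→CS101: CS101 is gray → back edge
First back edge: CS340 → CS101.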